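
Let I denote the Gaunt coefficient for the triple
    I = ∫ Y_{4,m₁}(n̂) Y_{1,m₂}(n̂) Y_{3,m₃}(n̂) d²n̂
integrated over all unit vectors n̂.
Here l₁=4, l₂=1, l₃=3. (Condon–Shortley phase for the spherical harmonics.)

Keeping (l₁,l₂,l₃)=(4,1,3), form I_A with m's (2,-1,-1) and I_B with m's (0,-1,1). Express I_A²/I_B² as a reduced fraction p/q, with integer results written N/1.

Shared (l₁,l₂,l₃)=(4,1,3): N and (l;000)² cancel in I_A²/I_B².
A: Δ = 2!·6!·0!/9! = 1/252; Racah Σ t=0..0: t=0:+1/96 = 1/96; ⇒ 3j(4 1 3; 2 -1 -1)² = 5/84, sgn +1
B: Δ = 2!·6!·0!/9! = 1/252; Racah Σ t=0..0: t=0:+1/96 = 1/96; ⇒ 3j(4 1 3; 0 -1 1)² = 1/42, sgn +1
I_A²/I_B² = (5/84)/(1/42) = 5/2

5/2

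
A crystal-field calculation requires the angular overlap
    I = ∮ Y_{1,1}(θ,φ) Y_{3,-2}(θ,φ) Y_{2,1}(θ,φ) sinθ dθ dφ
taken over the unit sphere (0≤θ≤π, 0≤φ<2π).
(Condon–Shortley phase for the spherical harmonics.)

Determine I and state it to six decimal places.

0.261169

m-sum 0 ✓  L=6 even ✓  2≤2≤4 ✓
Π(2lᵢ+1) = 3×7×5 = 105
triangle coeff Δ(1,3,2) = 1/105
Σ_t [1,1]: t=1:−1/4 = -1/4
(3j)²=3/35 [(1 3 2; 0 0 0)], sign=-1
Σ_t [0,0]: t=0:+1/12 = 1/12
(3j)²=2/21 [(1 3 2; 1 -2 1)], sign=-1
⇒ 4πI² = 6/7
I = (+1)√(6/7/(4π)) = 0.26116903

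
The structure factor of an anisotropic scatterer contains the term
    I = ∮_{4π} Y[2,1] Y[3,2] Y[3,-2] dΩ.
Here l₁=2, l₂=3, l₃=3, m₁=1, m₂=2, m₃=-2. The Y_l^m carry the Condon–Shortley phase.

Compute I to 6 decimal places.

0.000000

m-sum = 1 + 2 − 2 = 1 ≠ 0 ⇒ I = 0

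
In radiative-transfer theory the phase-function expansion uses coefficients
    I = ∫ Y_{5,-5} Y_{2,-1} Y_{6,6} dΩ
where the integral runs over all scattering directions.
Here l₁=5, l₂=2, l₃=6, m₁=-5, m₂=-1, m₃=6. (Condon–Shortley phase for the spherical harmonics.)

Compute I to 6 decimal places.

l₁+l₂+l₃=13 is odd: 3j(l;000)=0 ⇒ I=0

0.000000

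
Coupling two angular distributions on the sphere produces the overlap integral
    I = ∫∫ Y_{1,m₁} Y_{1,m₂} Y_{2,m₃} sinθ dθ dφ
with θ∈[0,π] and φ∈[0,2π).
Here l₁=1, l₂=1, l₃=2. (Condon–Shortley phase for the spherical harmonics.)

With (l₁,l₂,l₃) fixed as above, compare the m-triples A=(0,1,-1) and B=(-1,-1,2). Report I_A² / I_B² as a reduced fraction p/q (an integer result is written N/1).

l's match ⇒ only the (l;m) 3-j factors differ between A and B.
A: triangle coeff Δ(1,1,2) = 1/30; Σ_t [0,0]: t=0:+1/2 = 1/2; (3j)²=1/10 [(1 1 2; 0 1 -1)], sign=-1
B: triangle coeff Δ(1,1,2) = 1/30; Σ_t [0,0]: t=0:+1/4 = 1/4; (3j)²=1/5 [(1 1 2; -1 -1 2)], sign=+1
I_A²/I_B² = (1/10)/(1/5) = 1/2

1/2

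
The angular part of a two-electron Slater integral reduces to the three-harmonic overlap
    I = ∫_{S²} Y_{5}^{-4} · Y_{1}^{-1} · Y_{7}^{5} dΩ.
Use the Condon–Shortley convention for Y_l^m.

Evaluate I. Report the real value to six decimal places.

triangle: need 4≤l₃≤6, have 7; I=0

0.000000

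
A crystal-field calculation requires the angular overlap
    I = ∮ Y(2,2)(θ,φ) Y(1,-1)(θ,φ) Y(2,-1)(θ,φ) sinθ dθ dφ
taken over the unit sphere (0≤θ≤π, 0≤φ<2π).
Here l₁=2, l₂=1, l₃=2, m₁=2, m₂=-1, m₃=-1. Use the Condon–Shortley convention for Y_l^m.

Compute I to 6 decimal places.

l₁+l₂+l₃=5 is odd: 3j(l;000)=0 ⇒ I=0

0.000000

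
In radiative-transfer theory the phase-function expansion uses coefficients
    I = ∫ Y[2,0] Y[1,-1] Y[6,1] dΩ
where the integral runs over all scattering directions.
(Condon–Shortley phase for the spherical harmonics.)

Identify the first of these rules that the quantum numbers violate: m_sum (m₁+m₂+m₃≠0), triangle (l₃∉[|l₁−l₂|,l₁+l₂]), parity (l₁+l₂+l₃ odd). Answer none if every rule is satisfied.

triangle

m₁+m₂+m₃ = 0 − 1 + 1 = 0  ✓
triangle: |2−1|=1 ≤ l₃=6 ≤ 2+1=3  ✗
parity: l₁+l₂+l₃ = 9 is odd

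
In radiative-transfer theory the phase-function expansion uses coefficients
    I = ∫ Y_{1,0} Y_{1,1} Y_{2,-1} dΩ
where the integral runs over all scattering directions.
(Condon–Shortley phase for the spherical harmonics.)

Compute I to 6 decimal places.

-0.218510

Checks pass: Σm=0; 4 even; l₃=2∈[0,2].
(2·1+1)(2·1+1)(2·2+1) = 45
Δ: 0! 2! 2! / 5! → 1/30
sum: t=0:+1/1 = 1/1
3j²(1 1 2; 0 0 0) = Δ·Π!·Σ² = 2/15  (sign +1)
sum: t=0:+1/2 = 1/2
3j²(1 1 2; 0 1 -1) = Δ·Π!·Σ² = 1/10  (sign -1)
combine: 4πI² = 45·2/15·1/10 = 3/5
take √, sign -1: I = -0.21850969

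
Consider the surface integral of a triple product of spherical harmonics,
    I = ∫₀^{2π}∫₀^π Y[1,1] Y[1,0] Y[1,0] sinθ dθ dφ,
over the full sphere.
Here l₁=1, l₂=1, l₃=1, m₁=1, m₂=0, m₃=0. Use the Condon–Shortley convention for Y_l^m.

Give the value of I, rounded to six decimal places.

m-sum = 1 + 0 + 0 = 1 ≠ 0 ⇒ I = 0

0.000000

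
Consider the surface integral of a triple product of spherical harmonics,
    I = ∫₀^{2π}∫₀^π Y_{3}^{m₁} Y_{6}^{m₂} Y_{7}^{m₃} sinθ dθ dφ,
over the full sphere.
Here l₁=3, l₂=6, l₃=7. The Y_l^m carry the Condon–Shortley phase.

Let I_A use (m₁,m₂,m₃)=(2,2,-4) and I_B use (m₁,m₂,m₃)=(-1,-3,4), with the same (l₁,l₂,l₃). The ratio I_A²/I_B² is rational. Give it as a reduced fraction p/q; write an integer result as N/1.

Same 3,6,7: normalisation and zero-m 3j drop out of the ratio.
A: Δ: 2! 4! 10! / 17! → 1/2042040; sum: t=0:+1/967680 t=1:−1/725760 = -1/2903040; 3j²(3 6 7; 2 2 -4) = Δ·Π!·Σ² = 5/3094  (sign +1)
B: Δ: 2! 4! 10! / 17! → 1/2042040; sum: t=0:+1/1451520 t=1:−1/483840 t=2:+1/2903040 = -1/967680; 3j²(3 6 7; -1 -3 4) = Δ·Π!·Σ² = 81/6188  (sign +1)
I_A²/I_B² = (5/3094)/(81/6188) = 10/81

10/81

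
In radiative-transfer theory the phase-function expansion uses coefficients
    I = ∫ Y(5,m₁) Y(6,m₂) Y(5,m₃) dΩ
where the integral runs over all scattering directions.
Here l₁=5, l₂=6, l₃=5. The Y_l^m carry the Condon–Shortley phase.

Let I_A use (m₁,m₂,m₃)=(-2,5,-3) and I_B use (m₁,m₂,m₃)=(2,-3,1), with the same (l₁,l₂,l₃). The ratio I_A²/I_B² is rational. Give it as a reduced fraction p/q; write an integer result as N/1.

77/90

l's match ⇒ only the (l;m) 3-j factors differ between A and B.
A: triangle coeff Δ(5,6,5) = 1/28588560; Σ_t [5,6]: t=5:−1/345600 t=6:+1/518400 = -1/1036800; (3j)²=7/2210 [(5 6 5; -2 5 -3)], sign=-1
B: triangle coeff Δ(5,6,5) = 1/28588560; Σ_t [0,3]: t=0:+1/155520 t=1:−1/23040 t=2:+1/34560 t=3:−1/622080 = -1/103680; (3j)²=9/2431 [(5 6 5; 2 -3 1)], sign=-1
I_A²/I_B² = (7/2210)/(9/2431) = 77/90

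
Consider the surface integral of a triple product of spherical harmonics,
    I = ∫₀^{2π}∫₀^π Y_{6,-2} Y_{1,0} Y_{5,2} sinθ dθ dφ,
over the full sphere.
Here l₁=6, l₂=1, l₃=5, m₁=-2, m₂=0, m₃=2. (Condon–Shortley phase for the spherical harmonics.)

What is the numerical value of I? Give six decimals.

0.231133

Rules hold: Σm=0, L=12 even, 5≤5≤7.
N = 13·3·11 = 429
Δ = 2!·10!·0!/13! = 1/858
Racah Σ t=1..1: t=1:−1/14400 = -1/14400
⇒ 3j(6 1 5; 0 0 0)² = 6/143, sgn +1
Racah Σ t=1..1: t=1:−1/30240 = -1/30240
⇒ 3j(6 1 5; -2 0 2)² = 16/429, sgn +1
4πI² = N·(3j₀)²·(3jₘ)² = 96/143
I = +1·√(0.671329/4π) = 0.23113338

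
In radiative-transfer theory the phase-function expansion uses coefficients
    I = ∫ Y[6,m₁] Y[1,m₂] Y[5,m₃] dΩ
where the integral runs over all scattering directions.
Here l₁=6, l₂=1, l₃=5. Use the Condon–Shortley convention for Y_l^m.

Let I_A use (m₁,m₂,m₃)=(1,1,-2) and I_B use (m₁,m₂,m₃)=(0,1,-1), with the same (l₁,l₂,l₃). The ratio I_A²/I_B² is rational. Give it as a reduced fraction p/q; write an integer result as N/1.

Same 6,1,5: normalisation and zero-m 3j drop out of the ratio.
A: Δ: 2! 10! 0! / 13! → 1/858; sum: t=2:+1/60480 = 1/60480; 3j²(6 1 5; 1 1 -2) = Δ·Π!·Σ² = 5/429  (sign -1)
B: Δ: 2! 10! 0! / 13! → 1/858; sum: t=2:+1/34560 = 1/34560; 3j²(6 1 5; 0 1 -1) = Δ·Π!·Σ² = 5/286  (sign +1)
I_A²/I_B² = (5/429)/(5/286) = 2/3

2/3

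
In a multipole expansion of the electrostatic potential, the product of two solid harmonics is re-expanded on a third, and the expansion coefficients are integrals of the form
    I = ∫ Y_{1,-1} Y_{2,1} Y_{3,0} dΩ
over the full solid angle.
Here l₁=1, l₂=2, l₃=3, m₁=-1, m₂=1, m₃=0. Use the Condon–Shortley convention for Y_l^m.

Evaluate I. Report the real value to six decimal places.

0.143048

Rules hold: Σm=0, L=6 even, 1≤3≤3.
N = 3·5·7 = 105
Δ = 0!·2!·4!/7! = 1/105
Racah Σ t=0..0: t=0:+1/4 = 1/4
⇒ 3j(1 2 3; 0 0 0)² = 3/35, sgn -1
Racah Σ t=0..0: t=0:+1/12 = 1/12
⇒ 3j(1 2 3; -1 1 0)² = 1/35, sgn -1
4πI² = N·(3j₀)²·(3jₘ)² = 9/35
I = +1·√(0.257143/4π) = 0.14304817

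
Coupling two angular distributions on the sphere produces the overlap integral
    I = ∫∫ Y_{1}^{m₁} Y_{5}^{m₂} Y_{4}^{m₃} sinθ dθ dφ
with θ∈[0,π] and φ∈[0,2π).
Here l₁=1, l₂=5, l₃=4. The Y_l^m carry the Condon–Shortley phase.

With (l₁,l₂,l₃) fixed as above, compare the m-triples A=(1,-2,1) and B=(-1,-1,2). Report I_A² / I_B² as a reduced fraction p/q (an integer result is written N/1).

l's match ⇒ only the (l;m) 3-j factors differ between A and B.
A: triangle coeff Δ(1,5,4) = 1/495; Σ_t [0,0]: t=0:+1/1440 = 1/1440; (3j)²=7/165 [(1 5 4; 1 -2 1)], sign=-1
B: triangle coeff Δ(1,5,4) = 1/495; Σ_t [2,2]: t=2:+1/2880 = 1/2880; (3j)²=2/165 [(1 5 4; -1 -1 2)], sign=+1
I_A²/I_B² = (7/165)/(2/165) = 7/2

7/2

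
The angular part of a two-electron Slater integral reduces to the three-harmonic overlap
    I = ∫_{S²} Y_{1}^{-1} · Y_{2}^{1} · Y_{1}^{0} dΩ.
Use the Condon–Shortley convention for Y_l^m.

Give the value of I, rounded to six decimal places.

Checks pass: Σm=0; 4 even; l₃=1∈[1,3].
(2·1+1)(2·2+1)(2·1+1) = 45
Δ: 2! 0! 2! / 5! → 1/30
sum: t=1:−1/1 = -1/1
3j²(1 2 1; 0 0 0) = Δ·Π!·Σ² = 2/15  (sign +1)
sum: t=2:+1/2 = 1/2
3j²(1 2 1; -1 1 0) = Δ·Π!·Σ² = 1/10  (sign -1)
combine: 4πI² = 45·2/15·1/10 = 3/5
take √, sign -1: I = -0.21850969

-0.218510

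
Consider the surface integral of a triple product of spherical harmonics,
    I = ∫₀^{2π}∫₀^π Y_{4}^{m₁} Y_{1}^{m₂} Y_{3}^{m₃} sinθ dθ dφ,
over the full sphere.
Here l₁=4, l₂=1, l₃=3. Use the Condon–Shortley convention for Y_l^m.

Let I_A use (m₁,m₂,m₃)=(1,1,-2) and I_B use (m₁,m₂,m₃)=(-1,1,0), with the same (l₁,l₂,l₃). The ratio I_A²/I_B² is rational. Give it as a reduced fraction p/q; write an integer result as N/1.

3/10

Shared (l₁,l₂,l₃)=(4,1,3): N and (l;000)² cancel in I_A²/I_B².
A: Δ = 2!·6!·0!/9! = 1/252; Racah Σ t=2..2: t=2:+1/240 = 1/240; ⇒ 3j(4 1 3; 1 1 -2)² = 1/84, sgn -1
B: Δ = 2!·6!·0!/9! = 1/252; Racah Σ t=2..2: t=2:+1/72 = 1/72; ⇒ 3j(4 1 3; -1 1 0)² = 5/126, sgn -1
I_A²/I_B² = (1/84)/(5/126) = 3/10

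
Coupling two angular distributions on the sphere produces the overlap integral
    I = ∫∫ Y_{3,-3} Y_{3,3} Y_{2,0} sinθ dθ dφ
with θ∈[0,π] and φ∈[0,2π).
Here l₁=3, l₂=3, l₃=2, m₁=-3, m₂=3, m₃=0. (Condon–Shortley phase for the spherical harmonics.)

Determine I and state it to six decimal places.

0.210261

m-sum 0 ✓  L=8 even ✓  0≤2≤6 ✓
Π(2lᵢ+1) = 7×7×5 = 245
triangle coeff Δ(3,3,2) = 1/3780
Σ_t [1,3]: t=1:−1/24 t=2:+1/4 t=3:−1/24 = 1/6
(3j)²=4/105 [(3 3 2; 0 0 0)], sign=+1
Σ_t [4,4]: t=4:+1/96 = 1/96
(3j)²=5/84 [(3 3 2; -3 3 0)], sign=+1
⇒ 4πI² = 5/9
I = (+1)√(5/9/(4π)) = 0.21026104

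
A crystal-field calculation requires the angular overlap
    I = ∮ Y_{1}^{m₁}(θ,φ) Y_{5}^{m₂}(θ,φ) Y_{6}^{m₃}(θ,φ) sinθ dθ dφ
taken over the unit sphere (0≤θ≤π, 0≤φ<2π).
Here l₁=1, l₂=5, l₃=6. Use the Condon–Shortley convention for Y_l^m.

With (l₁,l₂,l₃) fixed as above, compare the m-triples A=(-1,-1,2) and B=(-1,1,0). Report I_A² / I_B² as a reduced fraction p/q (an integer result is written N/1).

28/15

Same 1,5,6: normalisation and zero-m 3j drop out of the ratio.
A: Δ: 0! 2! 10! / 13! → 1/858; sum: t=0:+1/34560 = 1/34560; 3j²(1 5 6; -1 -1 2) = Δ·Π!·Σ² = 14/429  (sign +1)
B: Δ: 0! 2! 10! / 13! → 1/858; sum: t=0:+1/34560 = 1/34560; 3j²(1 5 6; -1 1 0) = Δ·Π!·Σ² = 5/286  (sign +1)
I_A²/I_B² = (14/429)/(5/286) = 28/15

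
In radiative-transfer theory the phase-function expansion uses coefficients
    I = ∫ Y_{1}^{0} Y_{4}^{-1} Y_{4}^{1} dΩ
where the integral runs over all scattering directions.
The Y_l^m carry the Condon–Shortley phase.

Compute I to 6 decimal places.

0.000000

Σlᵢ=9 odd — θ-integrand is odd under cosθ→−cosθ; I=0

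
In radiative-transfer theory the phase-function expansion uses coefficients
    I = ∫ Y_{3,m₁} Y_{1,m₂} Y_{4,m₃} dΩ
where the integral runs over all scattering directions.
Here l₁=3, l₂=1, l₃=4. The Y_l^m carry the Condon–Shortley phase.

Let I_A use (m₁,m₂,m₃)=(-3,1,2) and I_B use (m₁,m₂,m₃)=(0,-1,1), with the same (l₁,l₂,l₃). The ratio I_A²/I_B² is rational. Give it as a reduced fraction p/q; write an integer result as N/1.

l's match ⇒ only the (l;m) 3-j factors differ between A and B.
A: triangle coeff Δ(3,1,4) = 1/252; Σ_t [0,0]: t=0:+1/1440 = 1/1440; (3j)²=1/252 [(3 1 4; -3 1 2)], sign=+1
B: triangle coeff Δ(3,1,4) = 1/252; Σ_t [0,0]: t=0:+1/72 = 1/72; (3j)²=5/126 [(3 1 4; 0 -1 1)], sign=-1
I_A²/I_B² = (1/252)/(5/126) = 1/10

1/10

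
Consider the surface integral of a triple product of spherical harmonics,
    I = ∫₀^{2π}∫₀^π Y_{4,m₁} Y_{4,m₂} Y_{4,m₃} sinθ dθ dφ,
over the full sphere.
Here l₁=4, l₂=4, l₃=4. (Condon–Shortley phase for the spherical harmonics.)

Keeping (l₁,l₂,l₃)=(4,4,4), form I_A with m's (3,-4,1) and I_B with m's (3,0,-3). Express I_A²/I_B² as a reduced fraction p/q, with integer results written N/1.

Shared (l₁,l₂,l₃)=(4,4,4): N and (l;000)² cancel in I_A²/I_B².
A: Δ = 4!·4!·4!/13! = 1/450450; Racah Σ t=0..0: t=0:+1/3456 = 1/3456; ⇒ 3j(4 4 4; 3 -4 1)² = 35/1287, sgn -1
B: Δ = 4!·4!·4!/13! = 1/450450; Racah Σ t=0..1: t=0:+1/3456 t=1:−1/864 = -1/1152; ⇒ 3j(4 4 4; 3 0 -3)² = 7/286, sgn +1
I_A²/I_B² = (35/1287)/(7/286) = 10/9

10/9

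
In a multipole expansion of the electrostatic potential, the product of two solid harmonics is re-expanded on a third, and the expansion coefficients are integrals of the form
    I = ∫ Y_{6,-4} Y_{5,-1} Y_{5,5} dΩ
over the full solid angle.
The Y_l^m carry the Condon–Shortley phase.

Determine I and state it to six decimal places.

m-sum 0 ✓  L=16 even ✓  1≤5≤11 ✓
Π(2lᵢ+1) = 13×11×11 = 1573
triangle coeff Δ(6,5,5) = 1/28588560
Σ_t [1,5]: t=1:−1/345600 t=2:+1/13824 t=3:−1/5184 t=4:+1/13824 t=5:−1/345600 = -7/129600
(3j)²=80/7293 [(6 5 5; 0 0 0)], sign=+1
Σ_t [4,4]: t=4:+1/829440 = 1/829440
(3j)²=225/9724 [(6 5 5; -4 -1 5)], sign=+1
⇒ 4πI² = 1500/3757
I = (+1)√(1500/3757/(4π)) = 0.17824613

0.178246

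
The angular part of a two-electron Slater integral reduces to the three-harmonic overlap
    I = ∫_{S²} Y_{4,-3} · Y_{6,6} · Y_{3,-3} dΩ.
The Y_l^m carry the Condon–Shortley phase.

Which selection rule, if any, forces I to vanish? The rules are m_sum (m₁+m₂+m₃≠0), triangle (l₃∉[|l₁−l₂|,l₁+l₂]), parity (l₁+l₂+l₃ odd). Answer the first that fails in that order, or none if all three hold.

parity

azimuthal sum: -3 + 6 − 3 = 0  ✓
2 ≤ 3 ≤ 10 (triangle on l)  ✓
L = 4 + 6 + 3 = 13 (odd)  ✗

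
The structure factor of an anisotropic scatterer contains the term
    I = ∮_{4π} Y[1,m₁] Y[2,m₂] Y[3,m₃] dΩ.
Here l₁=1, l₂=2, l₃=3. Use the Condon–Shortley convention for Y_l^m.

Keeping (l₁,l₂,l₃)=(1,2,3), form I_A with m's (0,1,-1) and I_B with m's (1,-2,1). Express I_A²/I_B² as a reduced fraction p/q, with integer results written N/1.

8/1

l's match ⇒ only the (l;m) 3-j factors differ between A and B.
A: triangle coeff Δ(1,2,3) = 1/105; Σ_t [0,0]: t=0:+1/6 = 1/6; (3j)²=8/105 [(1 2 3; 0 1 -1)], sign=+1
B: triangle coeff Δ(1,2,3) = 1/105; Σ_t [0,0]: t=0:+1/48 = 1/48; (3j)²=1/105 [(1 2 3; 1 -2 1)], sign=+1
I_A²/I_B² = (8/105)/(1/105) = 8/1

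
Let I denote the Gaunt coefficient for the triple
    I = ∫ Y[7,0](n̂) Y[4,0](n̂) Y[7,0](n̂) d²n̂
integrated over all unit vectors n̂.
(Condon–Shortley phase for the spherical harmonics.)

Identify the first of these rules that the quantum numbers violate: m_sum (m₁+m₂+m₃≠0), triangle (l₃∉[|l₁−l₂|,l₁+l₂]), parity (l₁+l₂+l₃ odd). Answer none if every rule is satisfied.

none

m₁+m₂+m₃ = 0 + 0 + 0 = 0  ✓
triangle: |7−4|=3 ≤ l₃=7 ≤ 7+4=11  ✓
parity: l₁+l₂+l₃ = 18 is even  ✓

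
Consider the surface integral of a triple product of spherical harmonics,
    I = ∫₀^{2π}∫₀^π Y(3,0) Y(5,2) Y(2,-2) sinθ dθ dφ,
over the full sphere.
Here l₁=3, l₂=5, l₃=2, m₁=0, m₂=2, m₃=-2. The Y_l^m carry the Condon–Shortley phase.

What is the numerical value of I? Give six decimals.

Rules hold: Σm=0, L=10 even, 2≤2≤8.
N = 7·11·5 = 385
Δ = 6!·0!·4!/11! = 1/2310
Racah Σ t=3..3: t=3:−1/144 = -1/144
⇒ 3j(3 5 2; 0 0 0)² = 10/231, sgn -1
Racah Σ t=3..3: t=3:−1/864 = -1/864
⇒ 3j(3 5 2; 0 2 -2)² = 1/66, sgn -1
4πI² = N·(3j₀)²·(3jₘ)² = 25/99
I = +1·√(0.252525/4π) = 0.14175797

0.141758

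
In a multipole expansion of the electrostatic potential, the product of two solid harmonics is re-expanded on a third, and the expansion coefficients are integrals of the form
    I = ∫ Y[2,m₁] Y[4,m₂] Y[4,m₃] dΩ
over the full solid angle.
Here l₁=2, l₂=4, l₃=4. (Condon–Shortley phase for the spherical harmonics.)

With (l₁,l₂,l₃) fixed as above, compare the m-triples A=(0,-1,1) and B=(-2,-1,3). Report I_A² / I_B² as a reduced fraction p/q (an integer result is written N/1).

289/378

Same 2,4,4: normalisation and zero-m 3j drop out of the ratio.
A: Δ: 2! 2! 6! / 11! → 1/13860; sum: t=0:+1/144 t=1:−1/48 t=2:+1/480 = -17/1440; 3j²(2 4 4; 0 -1 1) = Δ·Π!·Σ² = 289/13860  (sign +1)
B: Δ: 2! 2! 6! / 11! → 1/13860; sum: t=2:+1/480 = 1/480; 3j²(2 4 4; -2 -1 3) = Δ·Π!·Σ² = 3/110  (sign -1)
I_A²/I_B² = (289/13860)/(3/110) = 289/378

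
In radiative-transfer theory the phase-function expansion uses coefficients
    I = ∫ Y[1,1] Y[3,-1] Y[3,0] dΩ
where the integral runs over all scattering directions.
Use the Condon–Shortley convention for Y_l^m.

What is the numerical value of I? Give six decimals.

0.000000

l₁+l₂+l₃=7 is odd: 3j(l;000)=0 ⇒ I=0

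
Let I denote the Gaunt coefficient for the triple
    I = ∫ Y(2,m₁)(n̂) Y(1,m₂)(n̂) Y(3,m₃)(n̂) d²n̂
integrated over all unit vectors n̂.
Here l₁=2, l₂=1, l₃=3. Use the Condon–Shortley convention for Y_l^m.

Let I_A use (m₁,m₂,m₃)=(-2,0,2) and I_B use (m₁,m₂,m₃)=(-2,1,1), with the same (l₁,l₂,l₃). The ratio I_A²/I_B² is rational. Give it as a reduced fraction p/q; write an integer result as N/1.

Same 2,1,3: normalisation and zero-m 3j drop out of the ratio.
A: Δ: 0! 4! 2! / 7! → 1/105; sum: t=0:+1/24 = 1/24; 3j²(2 1 3; -2 0 2) = Δ·Π!·Σ² = 1/21  (sign -1)
B: Δ: 0! 4! 2! / 7! → 1/105; sum: t=0:+1/48 = 1/48; 3j²(2 1 3; -2 1 1) = Δ·Π!·Σ² = 1/105  (sign +1)
I_A²/I_B² = (1/21)/(1/105) = 5/1

5/1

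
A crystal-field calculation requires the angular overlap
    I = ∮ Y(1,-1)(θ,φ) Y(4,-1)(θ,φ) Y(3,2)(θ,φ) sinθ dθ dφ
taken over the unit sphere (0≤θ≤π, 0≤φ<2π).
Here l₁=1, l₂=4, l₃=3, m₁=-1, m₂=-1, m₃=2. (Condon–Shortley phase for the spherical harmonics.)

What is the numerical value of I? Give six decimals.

-0.106622

Rules hold: Σm=0, L=8 even, 3≤3≤5.
N = 3·9·7 = 189
Δ = 2!·0!·6!/9! = 1/252
Racah Σ t=1..1: t=1:−1/36 = -1/36
⇒ 3j(1 4 3; 0 0 0)² = 4/63, sgn +1
Racah Σ t=2..2: t=2:+1/240 = 1/240
⇒ 3j(1 4 3; -1 -1 2)² = 1/84, sgn -1
4πI² = N·(3j₀)²·(3jₘ)² = 1/7
I = -1·√(0.142857/4π) = -0.10662181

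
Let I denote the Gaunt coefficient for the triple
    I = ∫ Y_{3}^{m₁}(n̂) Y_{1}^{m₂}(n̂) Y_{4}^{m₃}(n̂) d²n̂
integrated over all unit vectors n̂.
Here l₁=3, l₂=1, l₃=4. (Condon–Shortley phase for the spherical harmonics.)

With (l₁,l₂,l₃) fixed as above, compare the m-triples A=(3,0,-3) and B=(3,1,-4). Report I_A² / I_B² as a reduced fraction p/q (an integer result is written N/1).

1/4

Shared (l₁,l₂,l₃)=(3,1,4): N and (l;000)² cancel in I_A²/I_B².
A: Δ = 0!·6!·2!/9! = 1/252; Racah Σ t=0..0: t=0:+1/720 = 1/720; ⇒ 3j(3 1 4; 3 0 -3)² = 1/36, sgn -1
B: Δ = 0!·6!·2!/9! = 1/252; Racah Σ t=0..0: t=0:+1/1440 = 1/1440; ⇒ 3j(3 1 4; 3 1 -4)² = 1/9, sgn +1
I_A²/I_B² = (1/36)/(1/9) = 1/4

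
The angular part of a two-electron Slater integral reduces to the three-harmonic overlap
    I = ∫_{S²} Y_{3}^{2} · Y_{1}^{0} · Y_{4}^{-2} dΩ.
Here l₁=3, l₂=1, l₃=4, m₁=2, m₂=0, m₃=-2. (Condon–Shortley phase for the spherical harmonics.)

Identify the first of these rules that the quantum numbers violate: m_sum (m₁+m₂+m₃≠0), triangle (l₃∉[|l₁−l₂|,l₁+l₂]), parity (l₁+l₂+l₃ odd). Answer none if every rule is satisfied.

azimuthal sum: 2 + 0 − 2 = 0  ✓
2 ≤ 4 ≤ 4 (triangle on l)  ✓
L = 3 + 1 + 4 = 8 (even)  ✓

none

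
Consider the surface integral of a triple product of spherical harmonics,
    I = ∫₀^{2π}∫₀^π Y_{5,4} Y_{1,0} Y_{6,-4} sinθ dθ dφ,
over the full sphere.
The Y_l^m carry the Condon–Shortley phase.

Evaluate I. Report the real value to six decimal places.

Checks pass: Σm=0; 12 even; l₃=6∈[4,6].
(2·5+1)(2·1+1)(2·6+1) = 429
Δ: 0! 10! 2! / 13! → 1/858
sum: t=0:+1/14400 = 1/14400
3j²(5 1 6; 0 0 0) = Δ·Π!·Σ² = 6/143  (sign +1)
sum: t=0:+1/362880 = 1/362880
3j²(5 1 6; 4 0 -4) = Δ·Π!·Σ² = 10/429  (sign +1)
combine: 4πI² = 429·6/143·10/429 = 60/143
take √, sign +1: I = 0.18272698

0.182727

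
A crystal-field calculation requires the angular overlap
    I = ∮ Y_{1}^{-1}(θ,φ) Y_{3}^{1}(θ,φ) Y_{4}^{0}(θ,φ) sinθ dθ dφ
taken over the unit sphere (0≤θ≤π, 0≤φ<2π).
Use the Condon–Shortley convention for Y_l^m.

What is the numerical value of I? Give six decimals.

Checks pass: Σm=0; 8 even; l₃=4∈[2,4].
(2·1+1)(2·3+1)(2·4+1) = 189
Δ: 0! 2! 6! / 9! → 1/252
sum: t=0:+1/36 = 1/36
3j²(1 3 4; 0 0 0) = Δ·Π!·Σ² = 4/63  (sign +1)
sum: t=0:+1/96 = 1/96
3j²(1 3 4; -1 1 0) = Δ·Π!·Σ² = 1/42  (sign +1)
combine: 4πI² = 189·4/63·1/42 = 2/7
take √, sign +1: I = 0.15078601

0.150786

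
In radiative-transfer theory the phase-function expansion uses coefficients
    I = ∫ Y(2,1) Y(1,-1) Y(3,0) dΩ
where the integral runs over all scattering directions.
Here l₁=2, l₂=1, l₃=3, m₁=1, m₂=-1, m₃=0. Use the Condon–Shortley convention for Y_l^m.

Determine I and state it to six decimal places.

Checks pass: Σm=0; 6 even; l₃=3∈[1,3].
(2·2+1)(2·1+1)(2·3+1) = 105
Δ: 0! 4! 2! / 7! → 1/105
sum: t=0:+1/4 = 1/4
3j²(2 1 3; 0 0 0) = Δ·Π!·Σ² = 3/35  (sign -1)
sum: t=0:+1/12 = 1/12
3j²(2 1 3; 1 -1 0) = Δ·Π!·Σ² = 1/35  (sign -1)
combine: 4πI² = 105·3/35·1/35 = 9/35
take √, sign +1: I = 0.14304817

0.143048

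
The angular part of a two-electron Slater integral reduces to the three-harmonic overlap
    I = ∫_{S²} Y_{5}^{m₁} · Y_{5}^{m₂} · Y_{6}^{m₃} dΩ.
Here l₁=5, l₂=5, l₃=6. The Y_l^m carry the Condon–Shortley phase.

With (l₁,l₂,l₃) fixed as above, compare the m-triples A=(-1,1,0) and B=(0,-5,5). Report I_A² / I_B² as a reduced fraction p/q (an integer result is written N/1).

16/275

Same 5,5,6: normalisation and zero-m 3j drop out of the ratio.
A: Δ: 4! 6! 6! / 17! → 1/28588560; sum: t=0:+1/12441600 t=1:−1/86400 t=2:+1/9216 t=3:−1/7776 t=4:+1/55296 = -7/518400; 3j²(5 5 6; -1 1 0) = Δ·Π!·Σ² = 12/12155  (sign -1)
B: Δ: 4! 6! 6! / 17! → 1/28588560; sum: t=0:+1/2073600 = 1/2073600; 3j²(5 5 6; 0 -5 5) = Δ·Π!·Σ² = 15/884  (sign -1)
I_A²/I_B² = (12/12155)/(15/884) = 16/275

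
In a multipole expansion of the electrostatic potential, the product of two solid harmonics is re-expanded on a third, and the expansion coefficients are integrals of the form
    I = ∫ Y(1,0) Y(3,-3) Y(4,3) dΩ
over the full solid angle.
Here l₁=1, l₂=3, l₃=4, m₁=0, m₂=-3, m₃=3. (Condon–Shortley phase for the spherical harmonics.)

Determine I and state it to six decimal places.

m-sum 0 ✓  L=8 even ✓  2≤4≤4 ✓
Π(2lᵢ+1) = 3×7×9 = 189
triangle coeff Δ(1,3,4) = 1/252
Σ_t [0,0]: t=0:+1/36 = 1/36
(3j)²=4/63 [(1 3 4; 0 0 0)], sign=+1
Σ_t [0,0]: t=0:+1/720 = 1/720
(3j)²=1/36 [(1 3 4; 0 -3 3)], sign=-1
⇒ 4πI² = 1/3
I = (-1)√(1/3/(4π)) = -0.16286750

-0.162868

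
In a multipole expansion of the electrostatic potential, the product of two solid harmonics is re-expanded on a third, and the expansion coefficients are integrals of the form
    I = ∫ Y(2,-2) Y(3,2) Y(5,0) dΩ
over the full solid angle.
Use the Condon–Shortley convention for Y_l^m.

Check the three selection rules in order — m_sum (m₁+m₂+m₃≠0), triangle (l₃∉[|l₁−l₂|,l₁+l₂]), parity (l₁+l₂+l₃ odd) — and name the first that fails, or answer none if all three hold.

none

azimuthal sum: -2 + 2 + 0 = 0  ✓
1 ≤ 5 ≤ 5 (triangle on l)  ✓
L = 2 + 3 + 5 = 10 (even)  ✓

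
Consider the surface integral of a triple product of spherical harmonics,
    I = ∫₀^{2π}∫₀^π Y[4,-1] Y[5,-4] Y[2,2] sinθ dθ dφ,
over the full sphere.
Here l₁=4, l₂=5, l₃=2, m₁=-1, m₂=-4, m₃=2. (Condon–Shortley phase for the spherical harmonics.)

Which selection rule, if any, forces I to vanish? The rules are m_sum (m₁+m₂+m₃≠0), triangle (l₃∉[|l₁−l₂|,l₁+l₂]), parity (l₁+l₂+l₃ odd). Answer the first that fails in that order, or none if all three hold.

m_sum

m₁+m₂+m₃ = -1 − 4 + 2 = -3  ✗
triangle: |4−5|=1 ≤ l₃=2 ≤ 4+5=9
parity: l₁+l₂+l₃ = 11 is odd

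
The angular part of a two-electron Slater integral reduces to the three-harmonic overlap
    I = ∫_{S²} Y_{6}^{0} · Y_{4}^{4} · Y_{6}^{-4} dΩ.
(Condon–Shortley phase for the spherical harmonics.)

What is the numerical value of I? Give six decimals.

0.141673

Rules hold: Σm=0, L=16 even, 2≤6≤10.
N = 13·9·13 = 1521
Δ = 4!·8!·4!/17! = 1/15315300
Racah Σ t=0..4: t=0:+1/829440 t=1:−1/25920 t=2:+1/9216 t=3:−1/25920 t=4:+1/829440 = 7/207360
⇒ 3j(6 4 6; 0 0 0)² = 28/2431, sgn +1
Racah Σ t=4..4: t=4:+1/829440 = 1/829440
⇒ 3j(6 4 6; 0 4 -4)² = 35/2431, sgn +1
4πI² = N·(3j₀)²·(3jₘ)² = 8820/34969
I = +1·√(0.252223/4π) = 0.14167322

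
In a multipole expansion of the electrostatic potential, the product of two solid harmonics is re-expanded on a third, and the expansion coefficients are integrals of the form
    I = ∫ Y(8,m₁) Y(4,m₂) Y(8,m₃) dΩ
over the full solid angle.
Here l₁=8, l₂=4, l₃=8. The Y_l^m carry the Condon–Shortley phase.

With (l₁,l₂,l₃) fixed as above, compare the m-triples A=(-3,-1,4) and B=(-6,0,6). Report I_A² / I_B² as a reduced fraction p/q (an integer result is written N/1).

147/169

Shared (l₁,l₂,l₃)=(8,4,8): N and (l;000)² cancel in I_A²/I_B².
A: Δ = 4!·12!·4!/21! = 1/185175900; Racah Σ t=0..3: t=0:+1/5748019200 t=1:−1/174182400 t=2:+1/52254720 t=3:−1/139345920 = 7/1094860800; ⇒ 3j(8 4 8; -3 -1 4)² = 147/16796, sgn +1
B: Δ = 4!·12!·4!/21! = 1/185175900; Racah Σ t=2..4: t=2:+1/7664025600 t=3:−1/1437004800 t=4:+1/4180377600 = -1/3065610240; ⇒ 3j(8 4 8; -6 0 6)² = 13/1292, sgn -1
I_A²/I_B² = (147/16796)/(13/1292) = 147/169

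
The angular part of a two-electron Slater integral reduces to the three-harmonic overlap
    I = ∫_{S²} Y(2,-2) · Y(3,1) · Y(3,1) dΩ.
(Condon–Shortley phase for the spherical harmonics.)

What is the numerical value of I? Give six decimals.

Checks pass: Σm=0; 8 even; l₃=3∈[1,5].
(2·2+1)(2·3+1)(2·3+1) = 245
Δ: 2! 2! 4! / 9! → 1/3780
sum: t=0:+1/24 t=1:−1/4 t=2:+1/24 = -1/6
3j²(2 3 3; 0 0 0) = Δ·Π!·Σ² = 4/105  (sign +1)
sum: t=2:+1/16 = 1/16
3j²(2 3 3; -2 1 1) = Δ·Π!·Σ² = 2/35  (sign +1)
combine: 4πI² = 245·4/105·2/35 = 8/15
take √, sign +1: I = 0.20601291

0.206013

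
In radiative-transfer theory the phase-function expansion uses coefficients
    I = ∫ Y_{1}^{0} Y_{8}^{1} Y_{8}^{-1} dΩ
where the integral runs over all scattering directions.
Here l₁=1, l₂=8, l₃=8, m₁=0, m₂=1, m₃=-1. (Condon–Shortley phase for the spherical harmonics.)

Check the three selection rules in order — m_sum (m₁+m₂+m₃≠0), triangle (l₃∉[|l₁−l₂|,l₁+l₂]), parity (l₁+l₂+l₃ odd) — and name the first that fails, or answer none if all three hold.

parity

Σmᵢ = 0  ✓
l₃∈[|l₁−l₂|,l₁+l₂]=[7,9], have l₃=8  ✓
Σlᵢ = 17 ⇒ odd  ✗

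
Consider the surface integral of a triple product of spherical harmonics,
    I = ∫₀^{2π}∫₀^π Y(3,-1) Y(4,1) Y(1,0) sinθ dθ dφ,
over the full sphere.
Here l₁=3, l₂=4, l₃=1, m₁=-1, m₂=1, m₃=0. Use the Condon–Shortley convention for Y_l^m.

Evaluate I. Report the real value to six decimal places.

Rules hold: Σm=0, L=8 even, 1≤1≤7.
N = 7·9·3 = 189
Δ = 6!·0!·2!/9! = 1/252
Racah Σ t=3..3: t=3:−1/36 = -1/36
⇒ 3j(3 4 1; 0 0 0)² = 4/63, sgn +1
Racah Σ t=4..4: t=4:+1/48 = 1/48
⇒ 3j(3 4 1; -1 1 0)² = 5/84, sgn -1
4πI² = N·(3j₀)²·(3jₘ)² = 5/7
I = -1·√(0.714286/4π) = -0.23841361

-0.238414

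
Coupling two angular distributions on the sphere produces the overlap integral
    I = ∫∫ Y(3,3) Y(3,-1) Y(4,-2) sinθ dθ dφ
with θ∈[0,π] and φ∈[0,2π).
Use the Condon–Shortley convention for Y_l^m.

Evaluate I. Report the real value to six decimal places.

Checks pass: Σm=0; 10 even; l₃=4∈[0,6].
(2·3+1)(2·3+1)(2·4+1) = 441
Δ: 2! 4! 4! / 11! → 1/34650
sum: t=0:+1/72 t=1:−1/16 t=2:+1/72 = -5/144
3j²(3 3 4; 0 0 0) = Δ·Π!·Σ² = 2/77  (sign -1)
sum: t=0:+1/192 = 1/192
3j²(3 3 4; 3 -1 -2) = Δ·Π!·Σ² = 3/77  (sign +1)
combine: 4πI² = 441·2/77·3/77 = 54/121
take √, sign -1: I = -0.18845135

-0.188451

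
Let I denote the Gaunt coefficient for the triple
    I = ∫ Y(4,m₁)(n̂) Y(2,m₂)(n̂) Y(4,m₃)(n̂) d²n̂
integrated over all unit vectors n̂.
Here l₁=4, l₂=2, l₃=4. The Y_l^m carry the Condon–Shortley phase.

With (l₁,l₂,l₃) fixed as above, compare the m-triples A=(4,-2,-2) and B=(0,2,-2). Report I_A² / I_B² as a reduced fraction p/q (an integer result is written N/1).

l's match ⇒ only the (l;m) 3-j factors differ between A and B.
A: triangle coeff Δ(4,2,4) = 1/13860; Σ_t [0,0]: t=0:+1/2880 = 1/2880; (3j)²=2/165 [(4 2 4; 4 -2 -2)], sign=+1
B: triangle coeff Δ(4,2,4) = 1/13860; Σ_t [2,2]: t=2:+1/192 = 1/192; (3j)²=3/77 [(4 2 4; 0 2 -2)], sign=+1
I_A²/I_B² = (2/165)/(3/77) = 14/45

14/45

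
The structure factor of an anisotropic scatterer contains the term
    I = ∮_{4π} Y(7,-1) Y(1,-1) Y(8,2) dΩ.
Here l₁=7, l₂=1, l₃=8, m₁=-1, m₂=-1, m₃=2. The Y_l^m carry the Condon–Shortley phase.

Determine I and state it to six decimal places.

m-sum 0 ✓  L=16 even ✓  6≤8≤8 ✓
Π(2lᵢ+1) = 15×3×17 = 765
triangle coeff Δ(7,1,8) = 1/2040
Σ_t [0,0]: t=0:+1/25401600 = 1/25401600
(3j)²=8/255 [(7 1 8; 0 0 0)], sign=+1
Σ_t [0,0]: t=0:+1/58060800 = 1/58060800
(3j)²=3/136 [(7 1 8; -1 -1 2)], sign=+1
⇒ 4πI² = 9/17
I = (+1)√(9/17/(4π)) = 0.20525411

0.205254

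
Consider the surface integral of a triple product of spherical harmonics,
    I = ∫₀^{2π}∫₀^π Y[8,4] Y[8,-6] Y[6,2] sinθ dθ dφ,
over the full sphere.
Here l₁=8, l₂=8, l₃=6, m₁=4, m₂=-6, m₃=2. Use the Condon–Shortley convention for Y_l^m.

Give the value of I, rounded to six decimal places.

0.081653

Rules hold: Σm=0, L=22 even, 0≤6≤16.
N = 17·17·13 = 3757
Δ = 10!·6!·6!/23! = 1/13742520792
Racah Σ t=2..8: t=2:+1/41803776000 t=3:−1/435456000 t=4:+1/39813120 t=5:−1/18662400 t=6:+1/39813120 t=7:−1/435456000 t=8:+1/41803776000 = -11/1393459200
⇒ 3j(8 8 6; 0 0 0)² = 600/96577, sgn -1
Racah Σ t=0..2: t=0:+1/8360755200 t=1:−1/1567641600 t=2:+1/2786918400 = -1/6270566400
⇒ 3j(8 8 6; 4 -6 2)² = 80/22287, sgn -1
4πI² = N·(3j₀)²·(3jₘ)² = 16000/190969
I = +1·√(0.0837832/4π) = 0.08165328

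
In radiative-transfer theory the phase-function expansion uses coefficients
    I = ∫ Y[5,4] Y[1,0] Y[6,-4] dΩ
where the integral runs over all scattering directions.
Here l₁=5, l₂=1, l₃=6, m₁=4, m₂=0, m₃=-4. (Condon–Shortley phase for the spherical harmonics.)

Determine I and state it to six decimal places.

Rules hold: Σm=0, L=12 even, 4≤6≤6.
N = 11·3·13 = 429
Δ = 0!·10!·2!/13! = 1/858
Racah Σ t=0..0: t=0:+1/14400 = 1/14400
⇒ 3j(5 1 6; 0 0 0)² = 6/143, sgn +1
Racah Σ t=0..0: t=0:+1/362880 = 1/362880
⇒ 3j(5 1 6; 4 0 -4)² = 10/429, sgn +1
4πI² = N·(3j₀)²·(3jₘ)² = 60/143
I = +1·√(0.41958/4π) = 0.18272698

0.182727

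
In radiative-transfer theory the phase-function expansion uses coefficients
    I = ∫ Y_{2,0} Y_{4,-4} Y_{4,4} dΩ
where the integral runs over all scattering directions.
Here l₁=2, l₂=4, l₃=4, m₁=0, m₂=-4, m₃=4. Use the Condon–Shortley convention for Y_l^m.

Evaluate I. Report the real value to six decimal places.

Rules hold: Σm=0, L=10 even, 2≤4≤6.
N = 5·9·9 = 405
Δ = 2!·2!·6!/11! = 1/13860
Racah Σ t=0..2: t=0:+1/192 t=1:−1/36 t=2:+1/192 = -5/288
⇒ 3j(2 4 4; 0 0 0)² = 20/693, sgn -1
Racah Σ t=0..0: t=0:+1/2880 = 1/2880
⇒ 3j(2 4 4; 0 -4 4)² = 28/495, sgn +1
4πI² = N·(3j₀)²·(3jₘ)² = 80/121
I = -1·√(0.661157/4π) = -0.22937568

-0.229376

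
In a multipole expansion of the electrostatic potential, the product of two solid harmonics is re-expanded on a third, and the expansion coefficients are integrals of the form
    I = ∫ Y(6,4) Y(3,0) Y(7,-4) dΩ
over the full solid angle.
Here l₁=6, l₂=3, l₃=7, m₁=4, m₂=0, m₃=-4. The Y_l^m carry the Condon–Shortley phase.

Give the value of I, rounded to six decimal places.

-0.078810

Rules hold: Σm=0, L=16 even, 3≤7≤9.
N = 13·7·15 = 1365
Δ = 2!·10!·4!/17! = 1/2042040
Racah Σ t=0..2: t=0:+1/207360 t=1:−1/57600 t=2:+1/207360 = -1/129600
⇒ 3j(6 3 7; 0 0 0)² = 168/12155, sgn +1
Racah Σ t=0..2: t=0:+1/967680 t=1:−1/1451520 t=2:+1/43545600 = 1/2721600
⇒ 3j(6 3 7; 4 0 -4)² = 32/7735, sgn -1
4πI² = N·(3j₀)²·(3jₘ)² = 16128/206635
I = -1·√(0.0780507/4π) = -0.07881037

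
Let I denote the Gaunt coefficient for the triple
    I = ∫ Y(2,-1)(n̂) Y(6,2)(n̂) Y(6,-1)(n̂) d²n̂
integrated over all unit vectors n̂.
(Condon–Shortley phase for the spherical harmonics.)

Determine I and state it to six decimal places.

0.088837

Checks pass: Σm=0; 14 even; l₃=6∈[4,8].
(2·2+1)(2·6+1)(2·6+1) = 845
Δ: 2! 2! 10! / 15! → 1/90090
sum: t=0:+1/69120 t=1:−1/14400 t=2:+1/69120 = -7/172800
3j²(2 6 6; 0 0 0) = Δ·Π!·Σ² = 14/715  (sign -1)
sum: t=1:−1/60480 t=2:+1/34560 = 1/80640
3j²(2 6 6; -1 2 -1) = Δ·Π!·Σ² = 6/1001  (sign -1)
combine: 4πI² = 845·14/715·6/1001 = 12/121
take √, sign +1: I = 0.08883682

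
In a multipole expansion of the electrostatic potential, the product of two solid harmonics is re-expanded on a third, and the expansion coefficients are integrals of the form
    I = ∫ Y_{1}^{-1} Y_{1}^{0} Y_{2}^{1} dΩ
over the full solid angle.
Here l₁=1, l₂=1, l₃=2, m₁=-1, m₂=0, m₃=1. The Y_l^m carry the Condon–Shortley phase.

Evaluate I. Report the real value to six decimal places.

-0.218510

m-sum 0 ✓  L=4 even ✓  0≤2≤2 ✓
Π(2lᵢ+1) = 3×3×5 = 45
triangle coeff Δ(1,1,2) = 1/30
Σ_t [0,0]: t=0:+1/1 = 1/1
(3j)²=2/15 [(1 1 2; 0 0 0)], sign=+1
Σ_t [0,0]: t=0:+1/2 = 1/2
(3j)²=1/10 [(1 1 2; -1 0 1)], sign=-1
⇒ 4πI² = 3/5
I = (-1)√(3/5/(4π)) = -0.21850969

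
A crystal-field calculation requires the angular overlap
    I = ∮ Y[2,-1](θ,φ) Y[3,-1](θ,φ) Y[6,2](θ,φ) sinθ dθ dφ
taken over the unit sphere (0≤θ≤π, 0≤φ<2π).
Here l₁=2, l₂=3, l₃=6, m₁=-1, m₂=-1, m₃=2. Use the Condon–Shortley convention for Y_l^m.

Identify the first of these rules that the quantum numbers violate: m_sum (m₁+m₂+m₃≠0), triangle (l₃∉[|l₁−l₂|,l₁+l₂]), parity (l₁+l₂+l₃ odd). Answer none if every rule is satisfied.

Σmᵢ = 0  ✓
l₃∈[|l₁−l₂|,l₁+l₂]=[1,5], have l₃=6  ✗
Σlᵢ = 11 ⇒ odd

triangle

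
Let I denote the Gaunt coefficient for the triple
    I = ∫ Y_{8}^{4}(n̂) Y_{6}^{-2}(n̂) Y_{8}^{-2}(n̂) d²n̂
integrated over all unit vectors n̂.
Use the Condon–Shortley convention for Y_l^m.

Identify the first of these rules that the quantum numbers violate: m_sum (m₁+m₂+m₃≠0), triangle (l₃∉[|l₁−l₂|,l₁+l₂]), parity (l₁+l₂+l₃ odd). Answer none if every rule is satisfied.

m₁+m₂+m₃ = 4 − 2 − 2 = 0  ✓
triangle: |8−6|=2 ≤ l₃=8 ≤ 8+6=14  ✓
parity: l₁+l₂+l₃ = 22 is even  ✓

none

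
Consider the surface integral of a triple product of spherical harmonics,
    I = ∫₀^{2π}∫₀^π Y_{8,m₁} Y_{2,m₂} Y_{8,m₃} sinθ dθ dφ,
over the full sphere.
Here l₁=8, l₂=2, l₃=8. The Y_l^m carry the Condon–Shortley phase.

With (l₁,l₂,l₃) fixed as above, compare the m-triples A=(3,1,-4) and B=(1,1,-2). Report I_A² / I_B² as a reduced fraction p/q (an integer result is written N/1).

Same 8,2,8: normalisation and zero-m 3j drop out of the ratio.
A: Δ: 2! 14! 2! / 19! → 1/348840; sum: t=1:−1/174182400 t=2:+1/479001600 = -1/273715200; 3j²(8 2 8; 3 1 -4) = Δ·Π!·Σ² = 49/3876  (sign -1)
B: Δ: 2! 14! 2! / 19! → 1/348840; sum: t=1:−1/58060800 t=2:+1/87091200 = -1/174182400; 3j²(8 2 8; 1 1 -2) = Δ·Π!·Σ² = 7/2584  (sign -1)
I_A²/I_B² = (49/3876)/(7/2584) = 14/3

14/3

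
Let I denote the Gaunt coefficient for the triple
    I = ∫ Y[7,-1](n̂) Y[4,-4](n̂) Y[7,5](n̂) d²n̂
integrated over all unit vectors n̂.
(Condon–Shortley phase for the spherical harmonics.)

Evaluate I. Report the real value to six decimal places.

-0.118882

m-sum 0 ✓  L=18 even ✓  3≤7≤11 ✓
Π(2lᵢ+1) = 15×9×15 = 2025
triangle coeff Δ(7,4,7) = 1/58198140
Σ_t [0,4]: t=0:+1/17418240 t=1:−1/622080 t=2:+1/230400 t=3:−1/622080 t=4:+1/17418240 = 1/806400
(3j)²=2268/230945 [(7 4 7; 0 0 0)], sign=-1
Σ_t [0,0]: t=0:+1/46448640 = 1/46448640
(3j)²=75/8398 [(7 4 7; -1 -4 5)], sign=+1
⇒ 4πI² = 34445250/193947611
I = (-1)√(34445250/193947611/(4π)) = -0.11888239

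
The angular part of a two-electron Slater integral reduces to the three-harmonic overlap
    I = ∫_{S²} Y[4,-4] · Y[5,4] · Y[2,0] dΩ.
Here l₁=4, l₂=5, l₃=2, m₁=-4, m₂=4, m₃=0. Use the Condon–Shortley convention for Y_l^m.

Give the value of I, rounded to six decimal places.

0.000000

Σlᵢ=11 odd — θ-integrand is odd under cosθ→−cosθ; I=0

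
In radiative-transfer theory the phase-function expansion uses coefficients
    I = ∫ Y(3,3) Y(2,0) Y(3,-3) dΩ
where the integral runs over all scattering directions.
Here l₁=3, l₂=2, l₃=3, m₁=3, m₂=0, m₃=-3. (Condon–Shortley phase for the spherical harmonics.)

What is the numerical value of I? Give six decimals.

0.210261

Checks pass: Σm=0; 8 even; l₃=3∈[1,5].
(2·3+1)(2·2+1)(2·3+1) = 245
Δ: 2! 4! 2! / 9! → 1/3780
sum: t=0:+1/24 t=1:−1/4 t=2:+1/24 = -1/6
3j²(3 2 3; 0 0 0) = Δ·Π!·Σ² = 4/105  (sign +1)
sum: t=0:+1/96 = 1/96
3j²(3 2 3; 3 0 -3) = Δ·Π!·Σ² = 5/84  (sign +1)
combine: 4πI² = 245·4/105·5/84 = 5/9
take √, sign +1: I = 0.21026104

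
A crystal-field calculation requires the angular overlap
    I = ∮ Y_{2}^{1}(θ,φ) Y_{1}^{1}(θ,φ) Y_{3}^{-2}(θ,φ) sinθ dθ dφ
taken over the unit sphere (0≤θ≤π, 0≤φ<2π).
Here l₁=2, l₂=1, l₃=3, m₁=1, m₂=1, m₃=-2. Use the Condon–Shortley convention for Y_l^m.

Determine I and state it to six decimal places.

0.261169

Rules hold: Σm=0, L=6 even, 1≤3≤3.
N = 5·3·7 = 105
Δ = 0!·4!·2!/7! = 1/105
Racah Σ t=0..0: t=0:+1/4 = 1/4
⇒ 3j(2 1 3; 0 0 0)² = 3/35, sgn -1
Racah Σ t=0..0: t=0:+1/12 = 1/12
⇒ 3j(2 1 3; 1 1 -2)² = 2/21, sgn -1
4πI² = N·(3j₀)²·(3jₘ)² = 6/7
I = +1·√(0.857143/4π) = 0.26116903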